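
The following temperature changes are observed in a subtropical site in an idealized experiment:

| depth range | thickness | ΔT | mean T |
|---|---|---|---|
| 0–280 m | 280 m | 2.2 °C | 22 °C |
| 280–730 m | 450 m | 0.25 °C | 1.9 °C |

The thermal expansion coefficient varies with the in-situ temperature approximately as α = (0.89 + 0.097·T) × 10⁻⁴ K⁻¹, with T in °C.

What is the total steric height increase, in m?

Layer 1: α = (0.89 + 0.097×22)×10⁻⁴ = 3.024×10⁻⁴ K⁻¹
Layer 2: α = (0.89 + 0.097×1.9)×10⁻⁴ = 1.0743×10⁻⁴ K⁻¹
0–280 m: 2.2 × 280 × 3.024×10⁻⁴ = 0.1862784 m
Layer 2: 0.25 × 1.0743×10⁻⁴ × 450 = 0.012085875 m
Δh = 0.1862784 + 0.012085875 = 0.198364275 m

0.198 m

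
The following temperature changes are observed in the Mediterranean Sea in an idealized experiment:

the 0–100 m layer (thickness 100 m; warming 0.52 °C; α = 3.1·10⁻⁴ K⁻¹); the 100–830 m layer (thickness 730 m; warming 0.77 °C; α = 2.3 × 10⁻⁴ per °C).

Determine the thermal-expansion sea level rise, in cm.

0–100 m: 0.52 × 100 × 3.1×10⁻⁴ = 0.01612 m
730 × 2.3×10⁻⁴ × 0.77 = 0.129283 m
Δh = 0.01612 + 0.129283 = 0.145403 m ≈ 14.5 cm

about 14.5 cm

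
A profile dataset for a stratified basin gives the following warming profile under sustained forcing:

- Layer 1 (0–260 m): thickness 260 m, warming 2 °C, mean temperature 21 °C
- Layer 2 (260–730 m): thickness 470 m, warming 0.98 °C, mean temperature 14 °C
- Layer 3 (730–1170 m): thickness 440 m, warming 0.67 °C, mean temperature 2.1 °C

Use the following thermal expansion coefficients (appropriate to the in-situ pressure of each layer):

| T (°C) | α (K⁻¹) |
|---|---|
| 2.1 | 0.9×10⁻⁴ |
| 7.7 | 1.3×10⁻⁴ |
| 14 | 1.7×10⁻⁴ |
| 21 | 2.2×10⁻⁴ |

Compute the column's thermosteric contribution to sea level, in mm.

Δh = 219 mm

Layer 1 at 21 °C → α = 2.2×10⁻⁴ K⁻¹
Layer 2 at 14 °C → α = 1.7×10⁻⁴ K⁻¹
Layer 3 at 2.1 °C → α = 0.9×10⁻⁴ K⁻¹
Layer 1: 2.2×10⁻⁴ × 260 × 2 = 0.11440 m
0.98 × 1.7×10⁻⁴ × 470 = 0.078302 m
730–1170 m: 440 × 0.9×10⁻⁴ × 0.67 = 0.026532 m
Δh = 0.11440 + 0.078302 + 0.026532 = 0.219234 m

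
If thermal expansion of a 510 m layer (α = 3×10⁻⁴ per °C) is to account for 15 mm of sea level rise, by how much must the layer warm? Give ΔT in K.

ΔT = Δh/(αH) = 0.015 / (3×10⁻⁴ × 510) ≈ 0.09804 K

ΔT ≈ 0.098 K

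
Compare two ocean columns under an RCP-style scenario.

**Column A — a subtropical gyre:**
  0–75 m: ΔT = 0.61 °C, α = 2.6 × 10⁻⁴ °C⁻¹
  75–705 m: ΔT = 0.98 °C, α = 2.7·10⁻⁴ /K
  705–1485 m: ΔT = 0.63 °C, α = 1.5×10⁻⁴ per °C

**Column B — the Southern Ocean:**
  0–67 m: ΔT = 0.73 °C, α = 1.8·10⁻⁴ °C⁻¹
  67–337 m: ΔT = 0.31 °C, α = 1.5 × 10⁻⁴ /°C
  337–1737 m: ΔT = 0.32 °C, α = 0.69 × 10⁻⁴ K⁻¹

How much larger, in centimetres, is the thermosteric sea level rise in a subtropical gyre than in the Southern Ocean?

Δh_A − Δh_B ≈ 20 cm

A 0–75 m: 75 × 0.61 × 2.6×10⁻⁴ = 0.011895 m
A 75–705 m: 2.7×10⁻⁴ × 0.98 × 630 = 0.166698 m
A Layer 3: 780 × 1.5×10⁻⁴ × 0.63 = 0.07371 m
A total: 0.252303 m
B Layer 1: 0.73 × 1.8×10⁻⁴ × 67 = 0.0088038 m
B 67–337 m: 270 × 0.31 × 1.5×10⁻⁴ = 0.012555 m
B 0.69×10⁻⁴ × 0.32 × 1400 = 0.030912 m
B total: 0.0522708 m
Difference: 0.252303 − 0.0522708 = 0.2000322 m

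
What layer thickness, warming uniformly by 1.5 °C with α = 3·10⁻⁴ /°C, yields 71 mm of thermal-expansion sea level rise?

H ≈ 160 m

H = Δh/(αΔT) = 0.071 / (3×10⁻⁴ × 1.5) ≈ 157.8 m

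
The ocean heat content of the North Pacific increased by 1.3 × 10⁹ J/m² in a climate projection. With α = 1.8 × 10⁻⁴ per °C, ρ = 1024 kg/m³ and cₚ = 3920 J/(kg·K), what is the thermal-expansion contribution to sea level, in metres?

Δh = αQ/(ρcₚ) = 1.8×10⁻⁴ × 1.3×10⁹ / (1024 × 3920) ≈ 0.058295 m

Δh = 0.0583 m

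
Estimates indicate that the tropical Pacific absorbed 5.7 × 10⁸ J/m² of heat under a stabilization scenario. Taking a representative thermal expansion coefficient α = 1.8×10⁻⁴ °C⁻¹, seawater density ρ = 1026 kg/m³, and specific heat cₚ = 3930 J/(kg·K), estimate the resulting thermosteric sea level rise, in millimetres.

25 mm of thermosteric rise

Δh = αQ/(ρcₚ) = 1.8×10⁻⁴ × 5.7×10⁸ / (1026 × 3930) ≈ 0.025445 m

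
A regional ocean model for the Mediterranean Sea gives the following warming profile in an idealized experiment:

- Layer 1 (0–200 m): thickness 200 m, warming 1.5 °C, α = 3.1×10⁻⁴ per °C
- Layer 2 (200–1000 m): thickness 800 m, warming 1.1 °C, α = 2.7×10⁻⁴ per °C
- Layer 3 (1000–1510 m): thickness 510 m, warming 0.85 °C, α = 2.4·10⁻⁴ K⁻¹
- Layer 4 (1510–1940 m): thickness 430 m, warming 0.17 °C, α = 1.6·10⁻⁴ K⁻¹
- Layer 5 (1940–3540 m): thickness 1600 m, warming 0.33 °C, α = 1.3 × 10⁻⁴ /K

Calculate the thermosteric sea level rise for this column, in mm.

510 mm of thermosteric rise

200 × 3.1×10⁻⁴ × 1.5 = 0.09300 m
1.1 × 800 × 2.7×10⁻⁴ = 0.23760 m
510 × 0.85 × 2.4×10⁻⁴ = 0.10404 m
1510–1940 m: 430 × 0.17 × 1.6×10⁻⁴ = 0.011696 m
1940–3540 m: 1.3×10⁻⁴ × 0.33 × 1600 = 0.06864 m
Δh = 0.09300 + 0.23760 + 0.10404 + 0.011696 + 0.06864 = 0.514976 m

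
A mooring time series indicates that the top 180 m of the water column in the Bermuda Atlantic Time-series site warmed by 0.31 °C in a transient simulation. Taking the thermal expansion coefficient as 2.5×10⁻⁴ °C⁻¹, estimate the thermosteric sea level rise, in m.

0.014 m

Δh = αΔT·H = 2.5×10⁻⁴ × 0.31 × 180 = 0.01395 m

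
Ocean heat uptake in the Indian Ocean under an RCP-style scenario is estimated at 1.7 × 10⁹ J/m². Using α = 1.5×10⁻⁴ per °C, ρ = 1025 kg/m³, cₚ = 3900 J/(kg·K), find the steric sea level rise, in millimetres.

Δh = αQ/(ρcₚ) = 1.5×10⁻⁴ × 1.7×10⁹ / (1025 × 3900) ≈ 0.06379 m

63.8 mm of thermosteric rise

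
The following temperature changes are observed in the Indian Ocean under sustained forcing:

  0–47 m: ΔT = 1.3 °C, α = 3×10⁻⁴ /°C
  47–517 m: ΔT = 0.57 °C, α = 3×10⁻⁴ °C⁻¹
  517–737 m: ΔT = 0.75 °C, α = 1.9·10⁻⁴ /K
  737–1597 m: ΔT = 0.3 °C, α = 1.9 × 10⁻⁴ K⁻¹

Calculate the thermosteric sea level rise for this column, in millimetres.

Δh ≈ 179 mm

1.3 × 47 × 3×10⁻⁴ = 0.01833 m
Layer 2: 3×10⁻⁴ × 470 × 0.57 = 0.08037 m
1.9×10⁻⁴ × 220 × 0.75 = 0.03135 m
Layer 4: 860 × 0.3 × 1.9×10⁻⁴ = 0.04902 m
Δh = 0.01833 + 0.08037 + 0.03135 + 0.04902 = 0.17907 m ≈ 179 mm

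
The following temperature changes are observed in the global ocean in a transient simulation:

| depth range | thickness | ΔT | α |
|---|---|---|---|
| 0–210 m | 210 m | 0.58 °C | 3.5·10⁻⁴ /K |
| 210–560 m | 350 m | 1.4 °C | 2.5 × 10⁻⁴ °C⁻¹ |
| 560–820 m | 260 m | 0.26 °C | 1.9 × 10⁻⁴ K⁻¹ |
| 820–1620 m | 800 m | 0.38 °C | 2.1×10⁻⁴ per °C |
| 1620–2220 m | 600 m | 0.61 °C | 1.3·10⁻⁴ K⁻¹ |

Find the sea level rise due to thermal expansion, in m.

0–210 m: 0.58 × 3.5×10⁻⁴ × 210 = 0.04263 m
210–560 m: 2.5×10⁻⁴ × 1.4 × 350 = 0.12250 m
0.26 × 1.9×10⁻⁴ × 260 = 0.012844 m
0.38 × 800 × 2.1×10⁻⁴ = 0.06384 m
Layer 5: 600 × 0.61 × 1.3×10⁻⁴ = 0.04758 m
Δh = 0.04263 + 0.12250 + 0.012844 + 0.06384 + 0.04758 = 0.289394 m

0.29 m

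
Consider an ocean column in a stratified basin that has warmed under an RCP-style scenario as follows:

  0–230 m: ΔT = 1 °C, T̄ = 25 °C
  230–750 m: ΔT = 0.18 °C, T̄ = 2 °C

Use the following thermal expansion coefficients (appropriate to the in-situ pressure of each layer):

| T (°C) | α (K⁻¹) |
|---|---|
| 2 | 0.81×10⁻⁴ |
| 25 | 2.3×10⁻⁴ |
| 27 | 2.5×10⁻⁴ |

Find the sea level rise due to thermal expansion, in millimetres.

Layer 1 at 25 °C → α = 2.3×10⁻⁴ K⁻¹
Layer 2 at 2 °C → α = 0.81×10⁻⁴ K⁻¹
Layer 1: 1 × 2.3×10⁻⁴ × 230 = 0.05290 m
230–750 m: 0.81×10⁻⁴ × 0.18 × 520 = 0.0075816 m
Δh = 0.05290 + 0.0075816 = 0.0604816 m ≈ 60.5 mm

Δh ≈ 60.5 mm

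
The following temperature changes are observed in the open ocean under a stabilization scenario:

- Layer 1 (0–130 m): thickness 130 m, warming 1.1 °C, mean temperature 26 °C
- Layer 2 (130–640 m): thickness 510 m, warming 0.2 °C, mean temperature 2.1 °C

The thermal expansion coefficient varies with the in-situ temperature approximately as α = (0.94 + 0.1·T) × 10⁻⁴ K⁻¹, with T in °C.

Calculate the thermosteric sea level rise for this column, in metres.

0.0624 m

Layer 1: α = (0.94 + 0.1×26)×10⁻⁴ = 3.54×10⁻⁴ K⁻¹
Layer 2: α = (0.94 + 0.1×2.1)×10⁻⁴ = 1.15×10⁻⁴ K⁻¹
1.1 × 130 × 3.54×10⁻⁴ = 0.050622 m
1.15×10⁻⁴ × 510 × 0.2 = 0.01173 m
Δh = 0.050622 + 0.01173 = 0.062352 m ≈ 0.0624 m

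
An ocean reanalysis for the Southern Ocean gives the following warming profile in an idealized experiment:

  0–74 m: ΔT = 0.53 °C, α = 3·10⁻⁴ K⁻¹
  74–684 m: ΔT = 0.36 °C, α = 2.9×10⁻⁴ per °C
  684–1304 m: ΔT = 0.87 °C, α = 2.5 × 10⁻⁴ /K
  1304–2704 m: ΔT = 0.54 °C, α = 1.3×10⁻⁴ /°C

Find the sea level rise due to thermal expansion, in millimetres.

309 mm

0–74 m: 3×10⁻⁴ × 0.53 × 74 = 0.011766 m
Layer 2: 0.36 × 610 × 2.9×10⁻⁴ = 0.063684 m
684–1304 m: 620 × 2.5×10⁻⁴ × 0.87 = 0.13485 m
1304–2704 m: 0.54 × 1.3×10⁻⁴ × 1400 = 0.09828 m
Δh = 0.011766 + 0.063684 + 0.13485 + 0.09828 = 0.30858 m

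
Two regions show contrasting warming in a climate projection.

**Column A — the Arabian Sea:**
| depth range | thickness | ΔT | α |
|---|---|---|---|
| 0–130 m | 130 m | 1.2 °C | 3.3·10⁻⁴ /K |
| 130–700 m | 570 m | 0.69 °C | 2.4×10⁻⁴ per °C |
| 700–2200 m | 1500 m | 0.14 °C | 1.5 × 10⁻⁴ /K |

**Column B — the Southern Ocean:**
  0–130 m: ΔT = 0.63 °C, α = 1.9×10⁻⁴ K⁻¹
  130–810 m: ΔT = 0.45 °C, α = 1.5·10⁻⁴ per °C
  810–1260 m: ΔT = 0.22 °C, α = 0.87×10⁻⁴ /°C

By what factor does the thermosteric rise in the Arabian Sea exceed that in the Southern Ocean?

≈ 2.5×

A 0–130 m: 3.3×10⁻⁴ × 1.2 × 130 = 0.05148 m
A Layer 2: 0.69 × 2.4×10⁻⁴ × 570 = 0.094392 m
A 1.5×10⁻⁴ × 0.14 × 1500 = 0.03150 m
A total: 0.177372 m
B Layer 1: 1.9×10⁻⁴ × 130 × 0.63 = 0.015561 m
B 130–810 m: 680 × 0.45 × 1.5×10⁻⁴ = 0.04590 m
B 810–1260 m: 0.87×10⁻⁴ × 0.22 × 450 = 0.008613 m
B total: 0.070074 m
Ratio: 0.177372 / 0.070074 ≈ 2.531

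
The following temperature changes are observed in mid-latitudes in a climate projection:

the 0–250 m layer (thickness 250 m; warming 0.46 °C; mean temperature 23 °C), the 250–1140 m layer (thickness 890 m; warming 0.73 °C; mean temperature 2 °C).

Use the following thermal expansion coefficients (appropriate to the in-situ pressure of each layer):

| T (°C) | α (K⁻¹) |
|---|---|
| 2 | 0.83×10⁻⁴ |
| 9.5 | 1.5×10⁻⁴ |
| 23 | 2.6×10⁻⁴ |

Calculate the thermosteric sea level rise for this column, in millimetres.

Δh ≈ 83.8 mm

Layer 1 at 23 °C → α = 2.6×10⁻⁴ K⁻¹
Layer 2 at 2 °C → α = 0.83×10⁻⁴ K⁻¹
Layer 1: 250 × 0.46 × 2.6×10⁻⁴ = 0.02990 m
Layer 2: 890 × 0.83×10⁻⁴ × 0.73 = 0.0539251 m
Δh = 0.02990 + 0.0539251 = 0.0838251 m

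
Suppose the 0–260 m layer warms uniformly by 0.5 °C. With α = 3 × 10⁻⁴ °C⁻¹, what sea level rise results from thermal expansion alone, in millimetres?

Δh = αΔT·H = 3×10⁻⁴ × 0.5 × 260 = 0.03900 m

about 39.0 mm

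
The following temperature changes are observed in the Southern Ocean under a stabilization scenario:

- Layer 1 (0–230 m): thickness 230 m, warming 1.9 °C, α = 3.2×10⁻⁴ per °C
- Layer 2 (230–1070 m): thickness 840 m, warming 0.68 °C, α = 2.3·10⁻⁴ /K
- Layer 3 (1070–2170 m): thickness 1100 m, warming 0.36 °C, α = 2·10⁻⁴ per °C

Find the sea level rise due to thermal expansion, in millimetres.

Δh ≈ 350 mm

Layer 1: 230 × 1.9 × 3.2×10⁻⁴ = 0.13984 m
230–1070 m: 0.68 × 840 × 2.3×10⁻⁴ = 0.131376 m
1100 × 0.36 × 2×10⁻⁴ = 0.07920 m
Δh = 0.13984 + 0.131376 + 0.07920 = 0.350416 m ≈ 350 mm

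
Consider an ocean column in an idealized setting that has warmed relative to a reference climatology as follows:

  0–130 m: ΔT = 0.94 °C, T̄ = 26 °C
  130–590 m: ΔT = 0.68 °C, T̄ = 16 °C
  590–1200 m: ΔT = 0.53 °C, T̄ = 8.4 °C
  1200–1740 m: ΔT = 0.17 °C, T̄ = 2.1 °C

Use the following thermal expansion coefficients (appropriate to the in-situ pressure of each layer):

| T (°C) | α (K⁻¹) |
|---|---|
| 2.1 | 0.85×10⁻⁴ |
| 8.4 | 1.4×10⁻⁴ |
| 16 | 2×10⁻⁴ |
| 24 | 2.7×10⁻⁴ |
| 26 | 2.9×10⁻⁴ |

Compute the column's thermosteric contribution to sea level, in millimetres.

Layer 1 at 26 °C → α = 2.9×10⁻⁴ K⁻¹
Layer 2 at 16 °C → α = 2×10⁻⁴ K⁻¹
Layer 3 at 8.4 °C → α = 1.4×10⁻⁴ K⁻¹
Layer 4 at 2.1 °C → α = 0.85×10⁻⁴ K⁻¹
0–130 m: 2.9×10⁻⁴ × 0.94 × 130 = 0.035438 m
Layer 2: 2×10⁻⁴ × 0.68 × 460 = 0.06256 m
590–1200 m: 0.53 × 1.4×10⁻⁴ × 610 = 0.045262 m
Layer 4: 0.17 × 540 × 0.85×10⁻⁴ = 0.007803 m
Δh = 0.035438 + 0.06256 + 0.045262 + 0.007803 = 0.151063 m

151 mm of thermosteric rise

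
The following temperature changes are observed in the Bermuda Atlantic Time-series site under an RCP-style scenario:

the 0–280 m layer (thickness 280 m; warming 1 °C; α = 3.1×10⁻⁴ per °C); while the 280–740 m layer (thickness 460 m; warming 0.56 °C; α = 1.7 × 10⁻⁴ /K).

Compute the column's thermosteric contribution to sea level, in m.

0.131 m

3.1×10⁻⁴ × 280 × 1 = 0.08680 m
1.7×10⁻⁴ × 460 × 0.56 = 0.043792 m
Δh = 0.08680 + 0.043792 = 0.130592 m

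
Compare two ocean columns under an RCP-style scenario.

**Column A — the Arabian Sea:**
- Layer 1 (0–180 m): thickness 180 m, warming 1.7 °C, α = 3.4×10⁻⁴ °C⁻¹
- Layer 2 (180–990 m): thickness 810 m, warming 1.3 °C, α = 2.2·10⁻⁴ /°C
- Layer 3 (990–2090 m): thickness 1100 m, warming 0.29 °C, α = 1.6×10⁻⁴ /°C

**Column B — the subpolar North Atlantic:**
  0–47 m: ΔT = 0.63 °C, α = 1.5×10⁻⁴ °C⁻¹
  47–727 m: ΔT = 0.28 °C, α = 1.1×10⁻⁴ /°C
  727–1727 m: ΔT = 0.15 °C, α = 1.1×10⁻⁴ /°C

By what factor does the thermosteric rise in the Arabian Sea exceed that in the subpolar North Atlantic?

9.23

A 0–180 m: 180 × 3.4×10⁻⁴ × 1.7 = 0.10404 m
A 810 × 2.2×10⁻⁴ × 1.3 = 0.23166 m
A 1100 × 0.29 × 1.6×10⁻⁴ = 0.05104 m
A total: 0.38674 m
B 1.5×10⁻⁴ × 47 × 0.63 = 0.0044415 m
B 1.1×10⁻⁴ × 0.28 × 680 = 0.020944 m
B 727–1727 m: 1000 × 1.1×10⁻⁴ × 0.15 = 0.01650 m
B total: 0.0418855 m
Ratio: 0.38674 / 0.0418855 ≈ 9.233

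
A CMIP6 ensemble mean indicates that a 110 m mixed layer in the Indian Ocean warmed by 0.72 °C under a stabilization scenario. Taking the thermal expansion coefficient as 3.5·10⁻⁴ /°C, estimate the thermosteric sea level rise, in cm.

Δh = αΔT·H = 3.5×10⁻⁴ × 0.72 × 110 = 0.02772 m

about 2.8 cm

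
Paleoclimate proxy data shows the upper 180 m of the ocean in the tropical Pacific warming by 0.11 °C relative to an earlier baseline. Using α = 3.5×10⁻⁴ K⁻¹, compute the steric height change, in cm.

about 0.69 cm

Δh = αΔT·H = 3.5×10⁻⁴ × 0.11 × 180 = 0.00693 m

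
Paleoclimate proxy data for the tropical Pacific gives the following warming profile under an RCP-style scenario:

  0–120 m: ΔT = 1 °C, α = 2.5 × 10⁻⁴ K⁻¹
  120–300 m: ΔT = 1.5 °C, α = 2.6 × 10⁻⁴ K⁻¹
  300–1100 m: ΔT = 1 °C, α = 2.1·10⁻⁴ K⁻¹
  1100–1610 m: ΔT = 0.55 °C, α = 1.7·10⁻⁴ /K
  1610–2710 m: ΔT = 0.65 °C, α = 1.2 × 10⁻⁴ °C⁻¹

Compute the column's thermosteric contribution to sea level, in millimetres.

0–120 m: 120 × 2.5×10⁻⁴ × 1 = 0.03000 m
120–300 m: 180 × 1.5 × 2.6×10⁻⁴ = 0.07020 m
300–1100 m: 800 × 2.1×10⁻⁴ × 1 = 0.16800 m
1100–1610 m: 0.55 × 510 × 1.7×10⁻⁴ = 0.047685 m
1610–2710 m: 1100 × 0.65 × 1.2×10⁻⁴ = 0.08580 m
Δh = 0.03000 + 0.07020 + 0.16800 + 0.047685 + 0.08580 = 0.401685 m

400 mm of thermosteric rise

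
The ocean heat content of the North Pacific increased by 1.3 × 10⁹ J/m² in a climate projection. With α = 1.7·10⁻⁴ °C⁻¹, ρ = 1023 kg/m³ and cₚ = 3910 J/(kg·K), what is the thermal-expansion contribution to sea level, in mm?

Δh = αQ/(ρcₚ) = 1.7×10⁻⁴ × 1.3×10⁹ / (1023 × 3910) ≈ 0.055251 m

about 55.3 mm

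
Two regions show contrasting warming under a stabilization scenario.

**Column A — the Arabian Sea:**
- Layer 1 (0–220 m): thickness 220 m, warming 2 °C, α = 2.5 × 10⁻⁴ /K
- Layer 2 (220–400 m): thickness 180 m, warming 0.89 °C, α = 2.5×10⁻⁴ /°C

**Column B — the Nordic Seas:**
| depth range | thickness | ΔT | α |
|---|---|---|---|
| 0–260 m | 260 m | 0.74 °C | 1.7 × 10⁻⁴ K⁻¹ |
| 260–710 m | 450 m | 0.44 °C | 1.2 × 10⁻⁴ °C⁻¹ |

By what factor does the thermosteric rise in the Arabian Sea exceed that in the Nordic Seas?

2.7

A 220 × 2.5×10⁻⁴ × 2 = 0.11000 m
A 220–400 m: 180 × 0.89 × 2.5×10⁻⁴ = 0.04005 m
A total: 0.15005 m
B Layer 1: 0.74 × 1.7×10⁻⁴ × 260 = 0.032708 m
B 260–710 m: 450 × 0.44 × 1.2×10⁻⁴ = 0.02376 m
B total: 0.056468 m
Ratio: 0.15005 / 0.056468 ≈ 2.657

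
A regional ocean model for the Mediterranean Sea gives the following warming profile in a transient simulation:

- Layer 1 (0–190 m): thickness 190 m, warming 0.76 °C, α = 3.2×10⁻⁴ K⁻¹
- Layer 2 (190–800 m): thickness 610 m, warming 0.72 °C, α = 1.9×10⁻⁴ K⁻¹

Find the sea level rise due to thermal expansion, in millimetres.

0–190 m: 0.76 × 190 × 3.2×10⁻⁴ = 0.046208 m
0.72 × 1.9×10⁻⁴ × 610 = 0.083448 m
Δh = 0.046208 + 0.083448 = 0.129656 m

130 mm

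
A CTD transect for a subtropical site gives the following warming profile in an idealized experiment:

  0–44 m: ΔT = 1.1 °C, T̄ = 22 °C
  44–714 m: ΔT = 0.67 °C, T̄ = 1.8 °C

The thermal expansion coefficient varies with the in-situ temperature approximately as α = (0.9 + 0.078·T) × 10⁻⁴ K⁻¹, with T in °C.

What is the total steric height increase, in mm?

59 mm of thermosteric rise

Layer 1: α = (0.9 + 0.078×22)×10⁻⁴ = 2.616×10⁻⁴ K⁻¹
Layer 2: α = (0.9 + 0.078×1.8)×10⁻⁴ = 1.0404×10⁻⁴ K⁻¹
0–44 m: 44 × 1.1 × 2.616×10⁻⁴ = 0.01266144 m
Layer 2: 670 × 1.0404×10⁻⁴ × 0.67 = 0.046703556 m
Δh = 0.01266144 + 0.046703556 = 0.059364996 m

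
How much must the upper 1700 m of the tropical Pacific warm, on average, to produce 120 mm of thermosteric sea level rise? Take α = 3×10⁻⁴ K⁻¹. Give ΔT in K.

ΔT ≈ 0.235 K

ΔT = Δh/(αH) = 0.12 / (3×10⁻⁴ × 1700) ≈ 0.2353 K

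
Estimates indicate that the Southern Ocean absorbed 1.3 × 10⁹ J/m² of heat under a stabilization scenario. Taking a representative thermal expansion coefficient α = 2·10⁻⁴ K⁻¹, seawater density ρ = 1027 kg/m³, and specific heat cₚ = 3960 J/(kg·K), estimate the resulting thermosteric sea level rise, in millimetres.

Δh = αQ/(ρcₚ) = 2×10⁻⁴ × 1.3×10⁹ / (1027 × 3960) ≈ 0.06393 m

Δh ≈ 64 mm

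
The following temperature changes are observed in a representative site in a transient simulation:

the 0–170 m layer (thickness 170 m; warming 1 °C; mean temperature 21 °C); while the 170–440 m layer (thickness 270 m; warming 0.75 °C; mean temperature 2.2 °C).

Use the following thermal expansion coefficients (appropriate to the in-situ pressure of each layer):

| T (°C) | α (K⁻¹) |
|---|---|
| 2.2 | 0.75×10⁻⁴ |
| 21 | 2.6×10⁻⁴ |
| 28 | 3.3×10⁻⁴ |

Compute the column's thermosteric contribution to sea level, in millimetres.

Layer 1 at 21 °C → α = 2.6×10⁻⁴ K⁻¹
Layer 2 at 2.2 °C → α = 0.75×10⁻⁴ K⁻¹
0–170 m: 2.6×10⁻⁴ × 1 × 170 = 0.04420 m
Layer 2: 0.75 × 0.75×10⁻⁴ × 270 = 0.0151875 m
Δh = 0.04420 + 0.0151875 = 0.0593875 m

Δh ≈ 59 mm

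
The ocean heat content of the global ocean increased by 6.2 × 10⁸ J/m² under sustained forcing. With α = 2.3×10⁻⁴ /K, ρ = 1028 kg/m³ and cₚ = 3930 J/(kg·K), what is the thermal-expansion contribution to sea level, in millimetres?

about 35.3 mm

Δh = αQ/(ρcₚ) = 2.3×10⁻⁴ × 6.2×10⁸ / (1028 × 3930) ≈ 0.035297 m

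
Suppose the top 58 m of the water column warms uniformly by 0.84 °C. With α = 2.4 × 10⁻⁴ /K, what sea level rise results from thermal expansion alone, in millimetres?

Δh ≈ 11.7 mm

Δh = αΔT·H = 2.4×10⁻⁴ × 0.84 × 58 = 0.0116928 m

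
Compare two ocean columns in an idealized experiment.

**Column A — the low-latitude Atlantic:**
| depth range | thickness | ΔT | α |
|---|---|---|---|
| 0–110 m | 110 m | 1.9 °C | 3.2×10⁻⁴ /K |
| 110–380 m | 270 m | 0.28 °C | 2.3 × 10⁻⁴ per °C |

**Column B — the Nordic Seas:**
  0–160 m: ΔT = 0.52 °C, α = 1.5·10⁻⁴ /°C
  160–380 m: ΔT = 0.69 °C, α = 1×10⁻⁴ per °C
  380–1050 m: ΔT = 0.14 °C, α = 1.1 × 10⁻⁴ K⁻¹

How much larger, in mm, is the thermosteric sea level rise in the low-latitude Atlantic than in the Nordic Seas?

A 110 × 1.9 × 3.2×10⁻⁴ = 0.06688 m
A Layer 2: 2.3×10⁻⁴ × 0.28 × 270 = 0.017388 m
A total: 0.084268 m
B Layer 1: 1.5×10⁻⁴ × 0.52 × 160 = 0.01248 m
B 0.69 × 1×10⁻⁴ × 220 = 0.01518 m
B 670 × 1.1×10⁻⁴ × 0.14 = 0.010318 m
B total: 0.037978 m
Difference: 0.084268 − 0.037978 = 0.04629 m

46.3 mm larger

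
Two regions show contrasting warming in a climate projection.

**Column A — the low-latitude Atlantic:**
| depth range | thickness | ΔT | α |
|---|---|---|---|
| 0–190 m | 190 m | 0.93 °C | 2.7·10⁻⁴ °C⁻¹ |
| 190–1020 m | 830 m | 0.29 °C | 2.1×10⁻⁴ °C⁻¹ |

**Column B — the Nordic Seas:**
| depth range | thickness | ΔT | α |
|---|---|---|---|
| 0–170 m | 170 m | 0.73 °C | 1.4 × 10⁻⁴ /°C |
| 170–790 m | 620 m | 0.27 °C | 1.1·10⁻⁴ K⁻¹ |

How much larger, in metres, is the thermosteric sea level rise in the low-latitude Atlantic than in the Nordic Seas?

Δh_A − Δh_B ≈ 0.0625 m

A Layer 1: 2.7×10⁻⁴ × 190 × 0.93 = 0.047709 m
A Layer 2: 830 × 0.29 × 2.1×10⁻⁴ = 0.050547 m
A total: 0.098256 m
B 170 × 1.4×10⁻⁴ × 0.73 = 0.017374 m
B 620 × 1.1×10⁻⁴ × 0.27 = 0.018414 m
B total: 0.035788 m
Difference: 0.098256 − 0.035788 = 0.062468 m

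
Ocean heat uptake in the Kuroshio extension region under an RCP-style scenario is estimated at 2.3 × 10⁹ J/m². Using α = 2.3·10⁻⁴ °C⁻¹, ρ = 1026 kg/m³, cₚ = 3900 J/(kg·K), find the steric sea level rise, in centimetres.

Δh = 13 cm

Δh = αQ/(ρcₚ) = 2.3×10⁻⁴ × 2.3×10⁹ / (1026 × 3900) ≈ 0.13220 m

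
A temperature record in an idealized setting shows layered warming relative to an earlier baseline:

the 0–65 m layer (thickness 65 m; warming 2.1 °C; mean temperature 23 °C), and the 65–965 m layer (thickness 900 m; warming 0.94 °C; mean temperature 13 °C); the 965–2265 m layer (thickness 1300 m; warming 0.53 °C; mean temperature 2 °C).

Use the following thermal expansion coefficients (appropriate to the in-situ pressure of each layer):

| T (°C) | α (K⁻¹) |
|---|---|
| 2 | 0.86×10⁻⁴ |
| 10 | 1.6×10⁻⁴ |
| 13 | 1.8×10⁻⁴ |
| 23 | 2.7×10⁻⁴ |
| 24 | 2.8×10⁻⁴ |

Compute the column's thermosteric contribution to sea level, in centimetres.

Layer 1 at 23 °C → α = 2.7×10⁻⁴ K⁻¹
Layer 2 at 13 °C → α = 1.8×10⁻⁴ K⁻¹
Layer 3 at 2 °C → α = 0.86×10⁻⁴ K⁻¹
0–65 m: 65 × 2.7×10⁻⁴ × 2.1 = 0.036855 m
Layer 2: 900 × 0.94 × 1.8×10⁻⁴ = 0.15228 m
965–2265 m: 0.53 × 0.86×10⁻⁴ × 1300 = 0.059254 m
Δh = 0.036855 + 0.15228 + 0.059254 = 0.248389 m ≈ 24.8 cm

Δh = 24.8 cm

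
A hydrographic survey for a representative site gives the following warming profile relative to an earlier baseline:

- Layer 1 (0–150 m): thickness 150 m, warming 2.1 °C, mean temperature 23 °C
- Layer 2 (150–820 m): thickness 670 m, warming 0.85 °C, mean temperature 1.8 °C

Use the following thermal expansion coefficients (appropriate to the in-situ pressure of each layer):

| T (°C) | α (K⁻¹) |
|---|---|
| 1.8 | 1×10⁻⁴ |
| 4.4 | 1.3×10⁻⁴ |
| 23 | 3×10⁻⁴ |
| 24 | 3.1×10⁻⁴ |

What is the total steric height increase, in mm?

Layer 1 at 23 °C → α = 3×10⁻⁴ K⁻¹
Layer 2 at 1.8 °C → α = 1×10⁻⁴ K⁻¹
150 × 3×10⁻⁴ × 2.1 = 0.09450 m
150–820 m: 670 × 0.85 × 1×10⁻⁴ = 0.05695 m
Δh = 0.09450 + 0.05695 = 0.15145 m ≈ 151 mm

Δh = 151 mm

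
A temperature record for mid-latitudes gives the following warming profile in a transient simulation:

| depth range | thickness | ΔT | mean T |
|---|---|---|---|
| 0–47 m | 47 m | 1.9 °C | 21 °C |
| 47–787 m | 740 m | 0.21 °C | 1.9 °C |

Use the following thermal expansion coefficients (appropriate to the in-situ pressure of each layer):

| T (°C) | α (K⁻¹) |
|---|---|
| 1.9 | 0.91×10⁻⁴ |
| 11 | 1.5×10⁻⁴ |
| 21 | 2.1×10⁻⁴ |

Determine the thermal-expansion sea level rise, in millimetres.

32.9 mm of thermosteric rise

Layer 1 at 21 °C → α = 2.1×10⁻⁴ K⁻¹
Layer 2 at 1.9 °C → α = 0.91×10⁻⁴ K⁻¹
47 × 1.9 × 2.1×10⁻⁴ = 0.018753 m
0.91×10⁻⁴ × 0.21 × 740 = 0.0141414 m
Δh = 0.018753 + 0.0141414 = 0.0328944 m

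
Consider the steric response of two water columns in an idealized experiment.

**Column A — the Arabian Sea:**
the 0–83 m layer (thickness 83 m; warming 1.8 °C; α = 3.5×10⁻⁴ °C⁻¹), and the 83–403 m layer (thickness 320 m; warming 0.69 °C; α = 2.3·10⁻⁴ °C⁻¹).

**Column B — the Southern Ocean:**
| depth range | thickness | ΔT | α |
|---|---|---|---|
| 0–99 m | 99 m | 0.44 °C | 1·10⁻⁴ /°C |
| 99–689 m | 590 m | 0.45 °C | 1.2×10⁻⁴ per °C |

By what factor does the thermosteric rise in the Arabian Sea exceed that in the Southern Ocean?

a factor of 2.8

A Layer 1: 1.8 × 83 × 3.5×10⁻⁴ = 0.05229 m
A 83–403 m: 2.3×10⁻⁴ × 320 × 0.69 = 0.050784 m
A total: 0.103074 m
B Layer 1: 99 × 1×10⁻⁴ × 0.44 = 0.004356 m
B 0.45 × 590 × 1.2×10⁻⁴ = 0.03186 m
B total: 0.036216 m
Ratio: 0.103074 / 0.036216 ≈ 2.846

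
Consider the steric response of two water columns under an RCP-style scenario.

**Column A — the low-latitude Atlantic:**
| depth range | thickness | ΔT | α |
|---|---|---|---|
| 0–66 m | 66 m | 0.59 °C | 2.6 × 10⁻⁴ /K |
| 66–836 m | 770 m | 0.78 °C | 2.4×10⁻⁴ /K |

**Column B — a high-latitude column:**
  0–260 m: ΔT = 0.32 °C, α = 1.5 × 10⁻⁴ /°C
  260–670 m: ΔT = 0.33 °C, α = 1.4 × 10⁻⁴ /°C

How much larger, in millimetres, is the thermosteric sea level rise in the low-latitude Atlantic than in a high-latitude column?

A 2.6×10⁻⁴ × 0.59 × 66 = 0.0101244 m
A 66–836 m: 770 × 2.4×10⁻⁴ × 0.78 = 0.144144 m
A total: 0.1542684 m
B 1.5×10⁻⁴ × 260 × 0.32 = 0.01248 m
B 0.33 × 410 × 1.4×10⁻⁴ = 0.018942 m
B total: 0.031422 m
Difference: 0.1542684 − 0.031422 = 0.1228464 m

123 mm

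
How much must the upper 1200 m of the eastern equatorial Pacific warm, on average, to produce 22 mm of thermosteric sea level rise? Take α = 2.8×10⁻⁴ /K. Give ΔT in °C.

ΔT = Δh/(αH) = 0.022 / (2.8×10⁻⁴ × 1200) ≈ 0.06548 °C

about 0.0655 °C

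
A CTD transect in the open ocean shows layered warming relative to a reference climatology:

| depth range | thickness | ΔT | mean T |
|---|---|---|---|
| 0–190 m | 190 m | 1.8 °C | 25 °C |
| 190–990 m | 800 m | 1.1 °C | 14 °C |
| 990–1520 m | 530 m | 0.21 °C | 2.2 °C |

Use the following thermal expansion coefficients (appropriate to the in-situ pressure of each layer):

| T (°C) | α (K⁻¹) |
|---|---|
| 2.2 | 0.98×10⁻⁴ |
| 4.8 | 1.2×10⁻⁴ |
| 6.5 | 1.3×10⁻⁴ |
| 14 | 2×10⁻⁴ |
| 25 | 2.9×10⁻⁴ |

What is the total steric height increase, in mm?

286 mm of thermosteric rise

Layer 1 at 25 °C → α = 2.9×10⁻⁴ K⁻¹
Layer 2 at 14 °C → α = 2×10⁻⁴ K⁻¹
Layer 3 at 2.2 °C → α = 0.98×10⁻⁴ K⁻¹
0–190 m: 2.9×10⁻⁴ × 1.8 × 190 = 0.09918 m
190–990 m: 800 × 1.1 × 2×10⁻⁴ = 0.17600 m
Layer 3: 0.98×10⁻⁴ × 530 × 0.21 = 0.0109074 m
Δh = 0.09918 + 0.17600 + 0.0109074 = 0.2860874 m ≈ 286 mm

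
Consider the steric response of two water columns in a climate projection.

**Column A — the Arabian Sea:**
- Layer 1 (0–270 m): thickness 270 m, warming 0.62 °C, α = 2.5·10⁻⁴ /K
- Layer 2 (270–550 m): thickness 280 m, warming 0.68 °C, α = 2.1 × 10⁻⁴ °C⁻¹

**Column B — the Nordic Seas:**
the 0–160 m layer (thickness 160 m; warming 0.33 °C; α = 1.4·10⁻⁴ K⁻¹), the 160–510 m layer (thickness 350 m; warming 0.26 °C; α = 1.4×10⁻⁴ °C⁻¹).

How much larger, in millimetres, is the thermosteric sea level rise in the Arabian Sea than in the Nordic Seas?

A 0–270 m: 0.62 × 2.5×10⁻⁴ × 270 = 0.04185 m
A 270–550 m: 280 × 0.68 × 2.1×10⁻⁴ = 0.039984 m
A total: 0.081834 m
B 0.33 × 1.4×10⁻⁴ × 160 = 0.007392 m
B 160–510 m: 350 × 1.4×10⁻⁴ × 0.26 = 0.01274 m
B total: 0.020132 m
Difference: 0.081834 − 0.020132 = 0.061702 m

62 mm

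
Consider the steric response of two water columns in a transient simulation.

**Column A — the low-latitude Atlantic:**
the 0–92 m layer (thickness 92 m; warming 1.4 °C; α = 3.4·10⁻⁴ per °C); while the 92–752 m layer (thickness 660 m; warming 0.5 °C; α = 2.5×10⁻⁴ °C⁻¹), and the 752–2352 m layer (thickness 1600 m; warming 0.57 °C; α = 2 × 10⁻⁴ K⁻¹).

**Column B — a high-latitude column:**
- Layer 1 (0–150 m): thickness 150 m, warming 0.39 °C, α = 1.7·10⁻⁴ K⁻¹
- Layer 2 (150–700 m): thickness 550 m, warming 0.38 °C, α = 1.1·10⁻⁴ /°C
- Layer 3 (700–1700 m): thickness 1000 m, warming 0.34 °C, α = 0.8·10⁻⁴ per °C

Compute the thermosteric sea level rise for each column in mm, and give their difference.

Δh_A ≈ 309 mm, Δh_B ≈ 60.1 mm; difference ≈ 249 mm

A 0–92 m: 1.4 × 3.4×10⁻⁴ × 92 = 0.043792 m
A 660 × 2.5×10⁻⁴ × 0.5 = 0.08250 m
A 0.57 × 1600 × 2×10⁻⁴ = 0.18240 m
A total: 0.308692 m
B 0.39 × 1.7×10⁻⁴ × 150 = 0.009945 m
B Layer 2: 0.38 × 550 × 1.1×10⁻⁴ = 0.02299 m
B 700–1700 m: 0.34 × 0.8×10⁻⁴ × 1000 = 0.02720 m
B total: 0.060135 m
Difference: 0.308692 − 0.060135 = 0.248557 m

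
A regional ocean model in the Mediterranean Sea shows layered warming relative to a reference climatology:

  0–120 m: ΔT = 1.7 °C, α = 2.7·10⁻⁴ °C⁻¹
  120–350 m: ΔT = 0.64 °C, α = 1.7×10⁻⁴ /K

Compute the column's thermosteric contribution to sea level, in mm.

0–120 m: 120 × 1.7 × 2.7×10⁻⁴ = 0.05508 m
230 × 0.64 × 1.7×10⁻⁴ = 0.025024 m
Δh = 0.05508 + 0.025024 = 0.080104 m ≈ 80.1 mm

80.1 mm of thermosteric rise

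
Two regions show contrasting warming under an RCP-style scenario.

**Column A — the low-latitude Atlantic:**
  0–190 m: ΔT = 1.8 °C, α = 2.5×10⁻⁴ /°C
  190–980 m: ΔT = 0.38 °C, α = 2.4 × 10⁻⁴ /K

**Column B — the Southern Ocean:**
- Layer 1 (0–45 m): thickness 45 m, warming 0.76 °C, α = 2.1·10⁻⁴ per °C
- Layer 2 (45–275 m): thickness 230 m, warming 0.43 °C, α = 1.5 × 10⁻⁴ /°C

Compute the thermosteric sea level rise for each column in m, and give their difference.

A: 0.16 m; B: 0.022 m; difference 0.14 m

A Layer 1: 190 × 2.5×10⁻⁴ × 1.8 = 0.08550 m
A 190–980 m: 2.4×10⁻⁴ × 790 × 0.38 = 0.072048 m
A total: 0.157548 m
B Layer 1: 0.76 × 45 × 2.1×10⁻⁴ = 0.007182 m
B 1.5×10⁻⁴ × 0.43 × 230 = 0.014835 m
B total: 0.022017 m
Difference: 0.157548 − 0.022017 = 0.135531 m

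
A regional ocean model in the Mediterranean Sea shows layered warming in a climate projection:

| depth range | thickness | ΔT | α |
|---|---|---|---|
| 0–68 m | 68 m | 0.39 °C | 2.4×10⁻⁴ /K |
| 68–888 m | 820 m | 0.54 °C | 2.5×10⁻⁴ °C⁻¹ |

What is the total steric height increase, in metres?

0–68 m: 2.4×10⁻⁴ × 0.39 × 68 = 0.0063648 m
68–888 m: 0.54 × 2.5×10⁻⁴ × 820 = 0.11070 m
Δh = 0.0063648 + 0.11070 = 0.1170648 m

Δh = 0.117 m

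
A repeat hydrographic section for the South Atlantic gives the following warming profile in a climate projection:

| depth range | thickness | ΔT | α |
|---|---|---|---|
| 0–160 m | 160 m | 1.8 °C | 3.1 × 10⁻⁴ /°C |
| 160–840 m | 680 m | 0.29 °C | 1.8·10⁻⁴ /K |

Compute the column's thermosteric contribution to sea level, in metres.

0.125 m

Layer 1: 160 × 1.8 × 3.1×10⁻⁴ = 0.08928 m
Layer 2: 0.29 × 1.8×10⁻⁴ × 680 = 0.035496 m
Δh = 0.08928 + 0.035496 = 0.124776 m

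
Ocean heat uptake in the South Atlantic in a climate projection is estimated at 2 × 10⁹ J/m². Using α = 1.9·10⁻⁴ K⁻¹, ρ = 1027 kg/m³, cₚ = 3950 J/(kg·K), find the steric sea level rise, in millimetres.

Δh = αQ/(ρcₚ) = 1.9×10⁻⁴ × 2×10⁹ / (1027 × 3950) ≈ 0.093673 m

about 93.7 mm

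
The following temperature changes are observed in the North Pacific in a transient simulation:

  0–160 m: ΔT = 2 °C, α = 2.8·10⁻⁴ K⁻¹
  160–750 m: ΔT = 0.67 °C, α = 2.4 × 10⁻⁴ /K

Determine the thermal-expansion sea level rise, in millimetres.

Δh = 180 mm

Layer 1: 2.8×10⁻⁴ × 2 × 160 = 0.08960 m
160–750 m: 590 × 2.4×10⁻⁴ × 0.67 = 0.094872 m
Δh = 0.08960 + 0.094872 = 0.184472 m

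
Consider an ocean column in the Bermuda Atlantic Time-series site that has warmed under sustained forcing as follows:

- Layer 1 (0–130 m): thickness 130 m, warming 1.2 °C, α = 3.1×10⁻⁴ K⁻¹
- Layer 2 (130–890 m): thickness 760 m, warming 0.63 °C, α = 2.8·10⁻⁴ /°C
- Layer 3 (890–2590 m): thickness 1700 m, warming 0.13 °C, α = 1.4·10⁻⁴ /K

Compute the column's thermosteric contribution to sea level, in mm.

Layer 1: 1.2 × 3.1×10⁻⁴ × 130 = 0.04836 m
Layer 2: 2.8×10⁻⁴ × 0.63 × 760 = 0.134064 m
Layer 3: 0.13 × 1.4×10⁻⁴ × 1700 = 0.03094 m
Δh = 0.04836 + 0.134064 + 0.03094 = 0.213364 m

Δh = 210 mm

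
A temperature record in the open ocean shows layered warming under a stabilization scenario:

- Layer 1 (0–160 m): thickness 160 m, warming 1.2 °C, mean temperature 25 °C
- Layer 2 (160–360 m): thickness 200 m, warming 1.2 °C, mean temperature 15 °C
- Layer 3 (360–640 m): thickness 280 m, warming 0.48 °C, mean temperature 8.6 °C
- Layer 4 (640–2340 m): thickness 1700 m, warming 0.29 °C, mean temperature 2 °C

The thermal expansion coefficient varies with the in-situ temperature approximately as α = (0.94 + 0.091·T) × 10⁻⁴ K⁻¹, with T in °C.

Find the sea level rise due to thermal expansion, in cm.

Δh = 19.6 cm

Layer 1: α = (0.94 + 0.091×25)×10⁻⁴ = 3.215×10⁻⁴ K⁻¹
Layer 2: α = (0.94 + 0.091×15)×10⁻⁴ = 2.305×10⁻⁴ K⁻¹
Layer 3: α = (0.94 + 0.091×8.6)×10⁻⁴ = 1.7226×10⁻⁴ K⁻¹
Layer 4: α = (0.94 + 0.091×2)×10⁻⁴ = 1.122×10⁻⁴ K⁻¹
Layer 1: 160 × 3.215×10⁻⁴ × 1.2 = 0.061728 m
2.305×10⁻⁴ × 200 × 1.2 = 0.05532 m
0.48 × 1.7226×10⁻⁴ × 280 = 0.023151744 m
1.122×10⁻⁴ × 0.29 × 1700 = 0.0553146 m
Δh = 0.061728 + 0.05532 + 0.023151744 + 0.0553146 = 0.195514344 m ≈ 19.6 cm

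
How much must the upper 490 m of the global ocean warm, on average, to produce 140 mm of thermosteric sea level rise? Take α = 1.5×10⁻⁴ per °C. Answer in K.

ΔT = Δh/(αH) = 0.14 / (1.5×10⁻⁴ × 490) ≈ 1.905 K

1.9 K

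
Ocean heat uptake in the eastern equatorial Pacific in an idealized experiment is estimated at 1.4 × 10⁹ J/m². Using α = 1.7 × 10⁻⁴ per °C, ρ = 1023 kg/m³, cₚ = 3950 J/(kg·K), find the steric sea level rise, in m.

about 0.059 m

Δh = αQ/(ρcₚ) = 1.7×10⁻⁴ × 1.4×10⁹ / (1023 × 3950) ≈ 0.058898 m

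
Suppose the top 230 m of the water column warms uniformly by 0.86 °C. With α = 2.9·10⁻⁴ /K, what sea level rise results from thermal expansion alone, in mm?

Δh = αΔT·H = 2.9×10⁻⁴ × 0.86 × 230 = 0.057362 m

about 57.4 mm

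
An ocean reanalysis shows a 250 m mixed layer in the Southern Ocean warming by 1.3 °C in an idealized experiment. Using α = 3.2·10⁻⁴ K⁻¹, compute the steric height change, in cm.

Δh = αΔT·H = 3.2×10⁻⁴ × 1.3 × 250 = 0.10400 m

Δh ≈ 10 cm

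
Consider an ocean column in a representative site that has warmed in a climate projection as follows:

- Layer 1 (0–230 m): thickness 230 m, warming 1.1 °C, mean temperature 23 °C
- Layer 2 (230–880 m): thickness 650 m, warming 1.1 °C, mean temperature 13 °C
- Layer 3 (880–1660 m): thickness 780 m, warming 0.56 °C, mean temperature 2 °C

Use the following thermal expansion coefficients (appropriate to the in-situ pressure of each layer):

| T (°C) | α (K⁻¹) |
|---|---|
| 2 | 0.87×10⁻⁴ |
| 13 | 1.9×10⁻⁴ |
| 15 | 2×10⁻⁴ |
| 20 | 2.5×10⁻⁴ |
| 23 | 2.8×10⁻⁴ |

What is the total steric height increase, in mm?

about 245 mm

Layer 1 at 23 °C → α = 2.8×10⁻⁴ K⁻¹
Layer 2 at 13 °C → α = 1.9×10⁻⁴ K⁻¹
Layer 3 at 2 °C → α = 0.87×10⁻⁴ K⁻¹
Layer 1: 2.8×10⁻⁴ × 230 × 1.1 = 0.07084 m
230–880 m: 1.1 × 1.9×10⁻⁴ × 650 = 0.13585 m
0.56 × 780 × 0.87×10⁻⁴ = 0.0380016 m
Δh = 0.07084 + 0.13585 + 0.0380016 = 0.2446916 m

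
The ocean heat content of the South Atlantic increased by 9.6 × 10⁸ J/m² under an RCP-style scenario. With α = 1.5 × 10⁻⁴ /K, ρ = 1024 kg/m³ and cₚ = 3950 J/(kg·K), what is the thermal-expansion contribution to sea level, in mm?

36 mm

Δh = αQ/(ρcₚ) = 1.5×10⁻⁴ × 9.6×10⁸ / (1024 × 3950) ≈ 0.035601 m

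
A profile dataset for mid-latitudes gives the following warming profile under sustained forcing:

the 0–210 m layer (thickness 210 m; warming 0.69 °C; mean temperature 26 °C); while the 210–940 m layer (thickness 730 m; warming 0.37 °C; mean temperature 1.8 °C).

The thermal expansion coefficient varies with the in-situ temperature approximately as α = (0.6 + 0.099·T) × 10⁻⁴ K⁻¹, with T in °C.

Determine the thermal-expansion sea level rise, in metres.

Layer 1: α = (0.6 + 0.099×26)×10⁻⁴ = 3.174×10⁻⁴ K⁻¹
Layer 2: α = (0.6 + 0.099×1.8)×10⁻⁴ = 0.7782×10⁻⁴ K⁻¹
Layer 1: 210 × 3.174×10⁻⁴ × 0.69 = 0.04599126 m
210–940 m: 730 × 0.37 × 0.7782×10⁻⁴ = 0.021019182 m
Δh = 0.04599126 + 0.021019182 = 0.067010442 m

0.067 m of thermosteric rise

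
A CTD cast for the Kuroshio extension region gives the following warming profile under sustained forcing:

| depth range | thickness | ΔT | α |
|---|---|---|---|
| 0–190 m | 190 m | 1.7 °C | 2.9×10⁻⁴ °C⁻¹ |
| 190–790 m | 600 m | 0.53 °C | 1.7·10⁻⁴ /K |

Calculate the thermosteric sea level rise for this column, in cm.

Δh ≈ 14.8 cm

Layer 1: 1.7 × 190 × 2.9×10⁻⁴ = 0.09367 m
190–790 m: 0.53 × 1.7×10⁻⁴ × 600 = 0.05406 m
Δh = 0.09367 + 0.05406 = 0.14773 m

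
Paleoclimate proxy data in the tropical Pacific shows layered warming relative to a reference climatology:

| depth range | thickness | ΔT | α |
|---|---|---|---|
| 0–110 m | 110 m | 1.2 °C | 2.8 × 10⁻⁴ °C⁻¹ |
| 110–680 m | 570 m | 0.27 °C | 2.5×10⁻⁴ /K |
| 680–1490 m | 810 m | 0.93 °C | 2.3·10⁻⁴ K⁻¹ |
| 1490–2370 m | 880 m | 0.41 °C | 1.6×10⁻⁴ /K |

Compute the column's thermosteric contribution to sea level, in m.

Δh = 0.31 m

Layer 1: 110 × 2.8×10⁻⁴ × 1.2 = 0.03696 m
Layer 2: 570 × 2.5×10⁻⁴ × 0.27 = 0.038475 m
Layer 3: 0.93 × 810 × 2.3×10⁻⁴ = 0.173259 m
1.6×10⁻⁴ × 880 × 0.41 = 0.057728 m
Δh = 0.03696 + 0.038475 + 0.173259 + 0.057728 = 0.306422 m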